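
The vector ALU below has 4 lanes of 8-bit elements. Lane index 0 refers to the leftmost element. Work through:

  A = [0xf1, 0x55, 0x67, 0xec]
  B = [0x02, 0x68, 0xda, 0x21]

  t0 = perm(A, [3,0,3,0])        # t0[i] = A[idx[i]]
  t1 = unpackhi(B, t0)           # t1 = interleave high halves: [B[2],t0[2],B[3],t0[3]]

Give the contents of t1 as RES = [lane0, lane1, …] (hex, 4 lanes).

RES = [0xda, 0xec, 0x21, 0xf1]

→ t0 |ec|f1|ec|f1|
→ t1 |da|ec|21|f1|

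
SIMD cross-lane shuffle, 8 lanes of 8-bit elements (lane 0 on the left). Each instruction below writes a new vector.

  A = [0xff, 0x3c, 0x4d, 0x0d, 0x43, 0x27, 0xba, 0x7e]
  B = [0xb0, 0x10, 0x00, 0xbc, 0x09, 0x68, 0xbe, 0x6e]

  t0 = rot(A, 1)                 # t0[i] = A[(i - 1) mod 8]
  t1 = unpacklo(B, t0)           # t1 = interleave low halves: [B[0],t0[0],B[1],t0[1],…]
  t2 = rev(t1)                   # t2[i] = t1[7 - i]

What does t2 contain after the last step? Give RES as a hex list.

t0 = [0x7e, 0xff, 0x3c, 0x4d, 0x0d, 0x43, 0x27, 0xba]
t1 = [0xb0, 0x7e, 0x10, 0xff, 0x00, 0x3c, 0xbc, 0x4d]
t2 = [0x4d, 0xbc, 0x3c, 0x00, 0xff, 0x10, 0x7e, 0xb0]

RES = [0x4d, 0xbc, 0x3c, 0x00, 0xff, 0x10, 0x7e, 0xb0]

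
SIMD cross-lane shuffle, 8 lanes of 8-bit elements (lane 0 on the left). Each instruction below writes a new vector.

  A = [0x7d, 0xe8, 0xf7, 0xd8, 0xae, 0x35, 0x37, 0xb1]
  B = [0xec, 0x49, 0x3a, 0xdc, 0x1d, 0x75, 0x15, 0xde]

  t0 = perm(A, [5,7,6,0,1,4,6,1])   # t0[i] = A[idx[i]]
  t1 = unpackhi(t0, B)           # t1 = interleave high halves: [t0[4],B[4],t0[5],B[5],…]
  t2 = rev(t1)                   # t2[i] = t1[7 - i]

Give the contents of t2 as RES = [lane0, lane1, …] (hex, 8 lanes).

  t0: 35 b1 37 7d e8 ae 37 e8
  t1: e8 1d ae 75 37 15 e8 de
  t2: de e8 15 37 75 ae 1d e8

RES = [ 0xde  0xe8  0x15  0x37  0x75  0xae  0x1d  0xe8 ]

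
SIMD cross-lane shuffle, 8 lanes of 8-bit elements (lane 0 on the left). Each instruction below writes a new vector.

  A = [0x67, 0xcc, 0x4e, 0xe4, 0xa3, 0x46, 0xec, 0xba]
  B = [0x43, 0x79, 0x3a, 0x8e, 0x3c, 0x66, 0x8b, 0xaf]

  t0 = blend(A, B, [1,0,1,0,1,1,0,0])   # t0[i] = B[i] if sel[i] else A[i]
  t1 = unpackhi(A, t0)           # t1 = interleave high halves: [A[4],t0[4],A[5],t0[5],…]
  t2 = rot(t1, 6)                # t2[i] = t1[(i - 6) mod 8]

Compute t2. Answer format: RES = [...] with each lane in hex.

t0 = [0x43, 0xcc, 0x3a, 0xe4, 0x3c, 0x66, 0xec, 0xba]
t1 = [0xa3, 0x3c, 0x46, 0x66, 0xec, 0xec, 0xba, 0xba]
t2 = [0x46, 0x66, 0xec, 0xec, 0xba, 0xba, 0xa3, 0x3c]

RES = [0x46, 0x66, 0xec, 0xec, 0xba, 0xba, 0xa3, 0x3c]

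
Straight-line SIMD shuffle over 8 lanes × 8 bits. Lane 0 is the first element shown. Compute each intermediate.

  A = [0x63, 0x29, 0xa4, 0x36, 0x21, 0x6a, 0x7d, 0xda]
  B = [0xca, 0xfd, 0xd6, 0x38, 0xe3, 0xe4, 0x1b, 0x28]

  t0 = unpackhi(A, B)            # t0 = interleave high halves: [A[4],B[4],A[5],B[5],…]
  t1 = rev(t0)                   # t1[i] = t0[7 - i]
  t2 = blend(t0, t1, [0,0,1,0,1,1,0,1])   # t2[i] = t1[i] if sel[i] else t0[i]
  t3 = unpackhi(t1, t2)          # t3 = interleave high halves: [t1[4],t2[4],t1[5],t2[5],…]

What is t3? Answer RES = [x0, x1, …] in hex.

RES = [0xe4, 0xe4, 0x6a, 0x6a, 0xe3, 0xda, 0x21, 0x21]

  t0: 21 e3 6a e4 7d 1b da 28
  t1: 28 da 1b 7d e4 6a e3 21
  t2: 21 e3 1b e4 e4 6a da 21
  t3: e4 e4 6a 6a e3 da 21 21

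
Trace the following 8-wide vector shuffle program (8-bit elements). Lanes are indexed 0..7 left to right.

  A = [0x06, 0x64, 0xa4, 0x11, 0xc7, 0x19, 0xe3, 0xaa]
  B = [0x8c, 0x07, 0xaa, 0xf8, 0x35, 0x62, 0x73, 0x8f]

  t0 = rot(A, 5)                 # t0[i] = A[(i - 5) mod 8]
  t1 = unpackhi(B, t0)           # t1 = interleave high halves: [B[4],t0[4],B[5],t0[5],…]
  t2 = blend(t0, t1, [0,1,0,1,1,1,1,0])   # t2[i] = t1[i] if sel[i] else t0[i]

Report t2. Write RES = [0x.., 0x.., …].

RES = [0x11, 0xaa, 0x19, 0x06, 0x73, 0x64, 0x8f, 0xa4]

  t0: 11 c7 19 e3 aa 06 64 a4
  t1: 35 aa 62 06 73 64 8f a4
  t2: 11 aa 19 06 73 64 8f a4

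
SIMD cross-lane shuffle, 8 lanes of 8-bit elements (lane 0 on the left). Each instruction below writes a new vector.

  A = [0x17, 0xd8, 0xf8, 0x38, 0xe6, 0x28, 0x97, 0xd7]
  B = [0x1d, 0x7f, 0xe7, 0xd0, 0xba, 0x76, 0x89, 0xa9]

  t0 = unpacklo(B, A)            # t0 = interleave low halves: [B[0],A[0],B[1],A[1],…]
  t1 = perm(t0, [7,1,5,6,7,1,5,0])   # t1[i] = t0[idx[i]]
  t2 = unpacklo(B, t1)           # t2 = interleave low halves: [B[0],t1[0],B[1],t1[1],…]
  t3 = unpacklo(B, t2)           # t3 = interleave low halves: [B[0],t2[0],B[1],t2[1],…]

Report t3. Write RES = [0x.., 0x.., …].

→ t0 |1d|17|7f|d8|e7|f8|d0|38|
→ t1 |38|17|f8|d0|38|17|f8|1d|
→ t2 |1d|38|7f|17|e7|f8|d0|d0|
→ t3 |1d|1d|7f|38|e7|7f|d0|17|

RES = [0x1d, 0x1d, 0x7f, 0x38, 0xe7, 0x7f, 0xd0, 0x17]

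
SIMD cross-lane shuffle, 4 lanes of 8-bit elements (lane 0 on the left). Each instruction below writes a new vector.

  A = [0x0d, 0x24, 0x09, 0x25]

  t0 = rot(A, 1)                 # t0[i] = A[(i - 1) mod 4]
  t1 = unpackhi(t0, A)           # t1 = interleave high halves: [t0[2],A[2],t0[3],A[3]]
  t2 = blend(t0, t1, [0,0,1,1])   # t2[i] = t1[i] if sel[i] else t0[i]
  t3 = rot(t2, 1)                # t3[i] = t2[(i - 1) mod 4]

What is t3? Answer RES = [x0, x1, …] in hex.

  t0: 25 0d 24 09
  t1: 24 09 09 25
  t2: 25 0d 09 25
  t3: 25 25 0d 09

RES = [0x25, 0x25, 0x0d, 0x09]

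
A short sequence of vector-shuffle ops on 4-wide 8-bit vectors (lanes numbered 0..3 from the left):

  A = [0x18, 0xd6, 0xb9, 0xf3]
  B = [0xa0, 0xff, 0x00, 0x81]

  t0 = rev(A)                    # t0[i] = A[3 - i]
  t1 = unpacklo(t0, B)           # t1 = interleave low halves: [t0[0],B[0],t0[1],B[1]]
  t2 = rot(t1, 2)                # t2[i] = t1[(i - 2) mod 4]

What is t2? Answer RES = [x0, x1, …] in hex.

→ t0 |f3|b9|d6|18|
→ t1 |f3|a0|b9|ff|
→ t2 |b9|ff|f3|a0|

RES = [0xb9, 0xff, 0xf3, 0xa0]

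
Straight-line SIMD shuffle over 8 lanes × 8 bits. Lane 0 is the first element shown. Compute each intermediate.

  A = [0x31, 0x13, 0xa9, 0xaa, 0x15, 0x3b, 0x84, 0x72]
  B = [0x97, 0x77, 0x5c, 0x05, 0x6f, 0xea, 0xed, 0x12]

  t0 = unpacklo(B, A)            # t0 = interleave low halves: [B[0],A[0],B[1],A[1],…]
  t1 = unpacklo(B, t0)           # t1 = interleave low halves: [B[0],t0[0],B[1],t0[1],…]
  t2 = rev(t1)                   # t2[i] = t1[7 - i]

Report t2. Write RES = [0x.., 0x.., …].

RES = [ 0x13  0x05  0x77  0x5c  0x31  0x77  0x97  0x97 ]

  t0: 97 31 77 13 5c a9 05 aa
  t1: 97 97 77 31 5c 77 05 13
  t2: 13 05 77 5c 31 77 97 97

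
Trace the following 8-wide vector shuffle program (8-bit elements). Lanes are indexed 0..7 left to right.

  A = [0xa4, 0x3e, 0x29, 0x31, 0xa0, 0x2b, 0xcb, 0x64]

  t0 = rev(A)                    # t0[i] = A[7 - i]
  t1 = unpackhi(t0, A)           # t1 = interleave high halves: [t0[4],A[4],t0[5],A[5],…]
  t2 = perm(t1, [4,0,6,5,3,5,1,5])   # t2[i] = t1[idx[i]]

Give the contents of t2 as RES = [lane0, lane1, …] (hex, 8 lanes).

RES = [0x3e, 0x31, 0xa4, 0xcb, 0x2b, 0xcb, 0xa0, 0xcb]

  t0: 64 cb 2b a0 31 29 3e a4
  t1: 31 a0 29 2b 3e cb a4 64
  t2: 3e 31 a4 cb 2b cb a0 cb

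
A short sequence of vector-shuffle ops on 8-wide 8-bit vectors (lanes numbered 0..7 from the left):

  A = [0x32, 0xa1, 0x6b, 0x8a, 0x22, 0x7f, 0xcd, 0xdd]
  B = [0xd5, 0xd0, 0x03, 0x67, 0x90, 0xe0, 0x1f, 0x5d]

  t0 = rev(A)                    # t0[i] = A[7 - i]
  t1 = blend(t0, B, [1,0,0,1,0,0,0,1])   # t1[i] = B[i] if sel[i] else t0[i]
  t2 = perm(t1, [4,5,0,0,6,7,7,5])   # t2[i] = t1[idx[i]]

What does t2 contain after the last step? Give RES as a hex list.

t0 = [0xdd, 0xcd, 0x7f, 0x22, 0x8a, 0x6b, 0xa1, 0x32]
t1 = [0xd5, 0xcd, 0x7f, 0x67, 0x8a, 0x6b, 0xa1, 0x5d]
t2 = [0x8a, 0x6b, 0xd5, 0xd5, 0xa1, 0x5d, 0x5d, 0x6b]

RES = [0x8a, 0x6b, 0xd5, 0xd5, 0xa1, 0x5d, 0x5d, 0x6b]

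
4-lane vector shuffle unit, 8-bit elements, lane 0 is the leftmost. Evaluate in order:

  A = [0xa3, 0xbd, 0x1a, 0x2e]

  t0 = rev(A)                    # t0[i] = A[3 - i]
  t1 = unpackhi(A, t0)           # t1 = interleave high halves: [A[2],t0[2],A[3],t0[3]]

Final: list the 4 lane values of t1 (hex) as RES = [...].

→ t0 |2e|1a|bd|a3|
→ t1 |1a|bd|2e|a3|

RES = [0x1a, 0xbd, 0x2e, 0xa3]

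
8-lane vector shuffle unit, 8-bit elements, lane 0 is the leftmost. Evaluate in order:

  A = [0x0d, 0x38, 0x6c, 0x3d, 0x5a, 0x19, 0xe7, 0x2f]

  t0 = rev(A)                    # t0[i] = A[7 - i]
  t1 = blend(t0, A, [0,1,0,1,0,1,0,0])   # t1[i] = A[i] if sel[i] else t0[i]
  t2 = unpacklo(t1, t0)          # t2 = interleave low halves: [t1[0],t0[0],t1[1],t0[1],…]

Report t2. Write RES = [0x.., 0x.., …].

  t0: 2f e7 19 5a 3d 6c 38 0d
  t1: 2f 38 19 3d 3d 19 38 0d
  t2: 2f 2f 38 e7 19 19 3d 5a

RES = [0x2f, 0x2f, 0x38, 0xe7, 0x19, 0x19, 0x3d, 0x5a]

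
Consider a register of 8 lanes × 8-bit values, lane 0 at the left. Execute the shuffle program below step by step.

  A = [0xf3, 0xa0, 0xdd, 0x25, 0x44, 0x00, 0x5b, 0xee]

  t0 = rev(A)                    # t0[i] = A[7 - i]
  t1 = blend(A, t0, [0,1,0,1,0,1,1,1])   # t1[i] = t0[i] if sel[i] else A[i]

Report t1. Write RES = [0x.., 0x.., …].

RES = [0xf3, 0x5b, 0xdd, 0x44, 0x44, 0xdd, 0xa0, 0xf3]

t0 = [0xee, 0x5b, 0x00, 0x44, 0x25, 0xdd, 0xa0, 0xf3]
t1 = [0xf3, 0x5b, 0xdd, 0x44, 0x44, 0xdd, 0xa0, 0xf3]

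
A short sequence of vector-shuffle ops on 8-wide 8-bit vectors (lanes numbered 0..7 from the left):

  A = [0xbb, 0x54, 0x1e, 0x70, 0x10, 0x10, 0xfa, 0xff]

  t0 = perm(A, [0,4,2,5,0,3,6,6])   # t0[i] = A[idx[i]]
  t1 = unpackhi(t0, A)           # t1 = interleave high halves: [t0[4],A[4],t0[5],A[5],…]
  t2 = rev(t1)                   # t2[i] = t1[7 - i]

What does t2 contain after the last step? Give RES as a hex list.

RES = [ 0xff  0xfa  0xfa  0xfa  0x10  0x70  0x10  0xbb ]

t0 = [0xbb, 0x10, 0x1e, 0x10, 0xbb, 0x70, 0xfa, 0xfa]
t1 = [0xbb, 0x10, 0x70, 0x10, 0xfa, 0xfa, 0xfa, 0xff]
t2 = [0xff, 0xfa, 0xfa, 0xfa, 0x10, 0x70, 0x10, 0xbb]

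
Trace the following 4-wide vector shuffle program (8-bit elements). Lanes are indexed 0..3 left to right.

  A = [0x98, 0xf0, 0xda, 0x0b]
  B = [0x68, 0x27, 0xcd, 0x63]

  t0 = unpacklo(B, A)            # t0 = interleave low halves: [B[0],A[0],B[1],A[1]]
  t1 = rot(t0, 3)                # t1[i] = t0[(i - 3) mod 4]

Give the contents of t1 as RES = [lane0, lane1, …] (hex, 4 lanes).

RES = [ 0x98  0x27  0xf0  0x68 ]

  t0: 68 98 27 f0
  t1: 98 27 f0 68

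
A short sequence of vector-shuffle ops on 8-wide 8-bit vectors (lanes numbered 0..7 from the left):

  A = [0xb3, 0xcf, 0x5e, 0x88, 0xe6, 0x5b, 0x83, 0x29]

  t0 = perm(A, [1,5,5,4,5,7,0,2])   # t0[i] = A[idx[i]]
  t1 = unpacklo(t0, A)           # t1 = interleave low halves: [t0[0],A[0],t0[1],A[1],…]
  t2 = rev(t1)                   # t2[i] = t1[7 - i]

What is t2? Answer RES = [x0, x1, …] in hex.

RES = [0x88, 0xe6, 0x5e, 0x5b, 0xcf, 0x5b, 0xb3, 0xcf]

  t0: cf 5b 5b e6 5b 29 b3 5e
  t1: cf b3 5b cf 5b 5e e6 88
  t2: 88 e6 5e 5b cf 5b b3 cf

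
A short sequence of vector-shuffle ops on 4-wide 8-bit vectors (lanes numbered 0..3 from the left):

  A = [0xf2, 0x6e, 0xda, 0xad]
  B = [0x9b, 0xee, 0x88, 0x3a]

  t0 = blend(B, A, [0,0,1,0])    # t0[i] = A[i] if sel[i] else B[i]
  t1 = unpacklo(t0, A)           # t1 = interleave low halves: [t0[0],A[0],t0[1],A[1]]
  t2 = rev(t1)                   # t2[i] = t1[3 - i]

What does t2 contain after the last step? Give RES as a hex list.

  t0: 9b ee da 3a
  t1: 9b f2 ee 6e
  t2: 6e ee f2 9b

RES = [ 0x6e  0xee  0xf2  0x9b ]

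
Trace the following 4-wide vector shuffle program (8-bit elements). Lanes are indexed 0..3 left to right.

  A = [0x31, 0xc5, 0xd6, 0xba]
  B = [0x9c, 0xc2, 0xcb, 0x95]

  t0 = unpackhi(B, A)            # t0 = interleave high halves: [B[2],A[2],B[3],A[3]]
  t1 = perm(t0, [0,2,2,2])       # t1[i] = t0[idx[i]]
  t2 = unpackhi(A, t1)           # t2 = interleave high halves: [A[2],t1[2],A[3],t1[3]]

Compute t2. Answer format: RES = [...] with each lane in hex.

→ t0 |cb|d6|95|ba|
→ t1 |cb|95|95|95|
→ t2 |d6|95|ba|95|

RES = [0xd6, 0x95, 0xba, 0x95]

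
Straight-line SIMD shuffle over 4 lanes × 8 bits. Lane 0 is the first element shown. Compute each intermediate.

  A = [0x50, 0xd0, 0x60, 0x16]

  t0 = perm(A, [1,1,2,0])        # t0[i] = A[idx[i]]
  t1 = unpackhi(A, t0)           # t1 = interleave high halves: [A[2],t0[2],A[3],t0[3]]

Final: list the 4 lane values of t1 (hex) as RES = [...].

→ t0 |d0|d0|60|50|
→ t1 |60|60|16|50|

RES = [ 0x60  0x60  0x16  0x50 ]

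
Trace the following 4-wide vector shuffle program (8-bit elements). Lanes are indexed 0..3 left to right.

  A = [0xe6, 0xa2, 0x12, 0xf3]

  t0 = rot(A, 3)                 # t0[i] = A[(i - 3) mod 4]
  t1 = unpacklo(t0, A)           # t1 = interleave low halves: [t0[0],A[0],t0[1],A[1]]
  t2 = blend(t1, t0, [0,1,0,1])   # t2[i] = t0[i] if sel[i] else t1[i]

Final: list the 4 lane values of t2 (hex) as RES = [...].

RES = [0xa2, 0x12, 0x12, 0xe6]

  t0: a2 12 f3 e6
  t1: a2 e6 12 a2
  t2: a2 12 12 e6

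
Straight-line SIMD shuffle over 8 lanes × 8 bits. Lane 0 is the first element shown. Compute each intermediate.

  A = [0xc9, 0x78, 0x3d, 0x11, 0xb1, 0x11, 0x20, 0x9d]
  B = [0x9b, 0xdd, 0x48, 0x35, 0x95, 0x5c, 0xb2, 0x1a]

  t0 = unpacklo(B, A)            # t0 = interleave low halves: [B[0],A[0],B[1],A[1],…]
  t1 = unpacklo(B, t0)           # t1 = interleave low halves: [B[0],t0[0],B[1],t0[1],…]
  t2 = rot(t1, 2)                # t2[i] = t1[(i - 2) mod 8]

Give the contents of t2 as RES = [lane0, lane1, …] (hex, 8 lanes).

→ t0 |9b|c9|dd|78|48|3d|35|11|
→ t1 |9b|9b|dd|c9|48|dd|35|78|
→ t2 |35|78|9b|9b|dd|c9|48|dd|

RES = [ 0x35  0x78  0x9b  0x9b  0xdd  0xc9  0x48  0xdd ]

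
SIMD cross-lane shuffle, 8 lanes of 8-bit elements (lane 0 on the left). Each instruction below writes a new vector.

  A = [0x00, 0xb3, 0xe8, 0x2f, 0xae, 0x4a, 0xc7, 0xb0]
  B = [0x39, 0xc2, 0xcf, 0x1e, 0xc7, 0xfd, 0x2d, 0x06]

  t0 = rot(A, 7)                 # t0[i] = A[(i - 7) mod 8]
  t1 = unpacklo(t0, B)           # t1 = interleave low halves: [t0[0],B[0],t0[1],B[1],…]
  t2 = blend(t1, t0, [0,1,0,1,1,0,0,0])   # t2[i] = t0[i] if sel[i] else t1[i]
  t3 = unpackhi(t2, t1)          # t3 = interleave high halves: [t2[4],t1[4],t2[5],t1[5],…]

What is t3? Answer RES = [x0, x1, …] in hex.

  t0: b3 e8 2f ae 4a c7 b0 00
  t1: b3 39 e8 c2 2f cf ae 1e
  t2: b3 e8 e8 ae 4a cf ae 1e
  t3: 4a 2f cf cf ae ae 1e 1e

RES = [ 0x4a  0x2f  0xcf  0xcf  0xae  0xae  0x1e  0x1e ]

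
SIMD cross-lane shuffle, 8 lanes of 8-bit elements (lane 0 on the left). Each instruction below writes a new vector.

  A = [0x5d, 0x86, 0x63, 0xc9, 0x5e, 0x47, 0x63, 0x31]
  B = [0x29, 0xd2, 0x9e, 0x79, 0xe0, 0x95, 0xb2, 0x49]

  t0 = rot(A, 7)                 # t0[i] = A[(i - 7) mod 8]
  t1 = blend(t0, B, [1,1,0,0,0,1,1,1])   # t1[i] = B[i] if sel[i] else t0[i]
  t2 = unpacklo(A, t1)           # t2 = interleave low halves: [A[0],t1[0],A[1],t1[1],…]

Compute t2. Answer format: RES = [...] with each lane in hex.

RES = [ 0x5d  0x29  0x86  0xd2  0x63  0xc9  0xc9  0x5e ]

  t0: 86 63 c9 5e 47 63 31 5d
  t1: 29 d2 c9 5e 47 95 b2 49
  t2: 5d 29 86 d2 63 c9 c9 5e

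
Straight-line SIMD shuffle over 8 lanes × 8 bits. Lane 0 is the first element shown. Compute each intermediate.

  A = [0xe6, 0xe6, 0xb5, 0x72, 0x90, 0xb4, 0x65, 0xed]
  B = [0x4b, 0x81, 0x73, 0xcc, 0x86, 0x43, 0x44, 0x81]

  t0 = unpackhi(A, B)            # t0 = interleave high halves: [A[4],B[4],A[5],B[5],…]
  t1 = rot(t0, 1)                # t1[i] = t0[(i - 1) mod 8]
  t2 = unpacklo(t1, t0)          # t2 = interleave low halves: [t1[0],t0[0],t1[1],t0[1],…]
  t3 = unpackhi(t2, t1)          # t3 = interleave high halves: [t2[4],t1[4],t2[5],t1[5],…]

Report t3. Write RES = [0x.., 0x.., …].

RES = [0x86, 0x43, 0xb4, 0x65, 0xb4, 0x44, 0x43, 0xed]

  t0: 90 86 b4 43 65 44 ed 81
  t1: 81 90 86 b4 43 65 44 ed
  t2: 81 90 90 86 86 b4 b4 43
  t3: 86 43 b4 65 b4 44 43 ed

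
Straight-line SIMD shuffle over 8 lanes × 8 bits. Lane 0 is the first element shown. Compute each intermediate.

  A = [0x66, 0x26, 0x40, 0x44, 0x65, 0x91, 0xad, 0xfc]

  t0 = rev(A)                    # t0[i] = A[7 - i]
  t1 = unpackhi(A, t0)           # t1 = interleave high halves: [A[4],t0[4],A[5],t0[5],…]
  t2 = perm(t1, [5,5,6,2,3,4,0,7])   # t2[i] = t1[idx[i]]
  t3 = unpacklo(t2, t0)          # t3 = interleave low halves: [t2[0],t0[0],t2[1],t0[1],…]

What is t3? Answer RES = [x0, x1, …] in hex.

→ t0 |fc|ad|91|65|44|40|26|66|
→ t1 |65|44|91|40|ad|26|fc|66|
→ t2 |26|26|fc|91|40|ad|65|66|
→ t3 |26|fc|26|ad|fc|91|91|65|

RES = [0x26, 0xfc, 0x26, 0xad, 0xfc, 0x91, 0x91, 0x65]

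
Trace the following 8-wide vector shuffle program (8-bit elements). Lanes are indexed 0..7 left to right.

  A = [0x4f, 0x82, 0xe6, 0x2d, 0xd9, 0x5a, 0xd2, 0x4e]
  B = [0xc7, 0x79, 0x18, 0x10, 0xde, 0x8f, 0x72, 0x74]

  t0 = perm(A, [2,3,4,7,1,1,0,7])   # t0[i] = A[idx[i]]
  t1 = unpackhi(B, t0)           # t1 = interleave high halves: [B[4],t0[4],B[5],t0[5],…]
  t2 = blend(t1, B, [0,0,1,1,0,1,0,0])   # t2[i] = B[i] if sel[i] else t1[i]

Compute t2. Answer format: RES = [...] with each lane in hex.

→ t0 |e6|2d|d9|4e|82|82|4f|4e|
→ t1 |de|82|8f|82|72|4f|74|4e|
→ t2 |de|82|18|10|72|8f|74|4e|

RES = [0xde, 0x82, 0x18, 0x10, 0x72, 0x8f, 0x74, 0x4e]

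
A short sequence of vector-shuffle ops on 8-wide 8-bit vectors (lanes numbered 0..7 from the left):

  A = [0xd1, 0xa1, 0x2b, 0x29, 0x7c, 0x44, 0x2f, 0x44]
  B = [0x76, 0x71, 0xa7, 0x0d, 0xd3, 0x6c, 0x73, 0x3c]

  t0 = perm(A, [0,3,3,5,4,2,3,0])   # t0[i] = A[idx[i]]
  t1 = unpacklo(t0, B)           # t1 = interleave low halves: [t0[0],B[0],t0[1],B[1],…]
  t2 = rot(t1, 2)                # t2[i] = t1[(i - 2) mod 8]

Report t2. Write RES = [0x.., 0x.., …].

→ t0 |d1|29|29|44|7c|2b|29|d1|
→ t1 |d1|76|29|71|29|a7|44|0d|
→ t2 |44|0d|d1|76|29|71|29|a7|

RES = [0x44, 0x0d, 0xd1, 0x76, 0x29, 0x71, 0x29, 0xa7]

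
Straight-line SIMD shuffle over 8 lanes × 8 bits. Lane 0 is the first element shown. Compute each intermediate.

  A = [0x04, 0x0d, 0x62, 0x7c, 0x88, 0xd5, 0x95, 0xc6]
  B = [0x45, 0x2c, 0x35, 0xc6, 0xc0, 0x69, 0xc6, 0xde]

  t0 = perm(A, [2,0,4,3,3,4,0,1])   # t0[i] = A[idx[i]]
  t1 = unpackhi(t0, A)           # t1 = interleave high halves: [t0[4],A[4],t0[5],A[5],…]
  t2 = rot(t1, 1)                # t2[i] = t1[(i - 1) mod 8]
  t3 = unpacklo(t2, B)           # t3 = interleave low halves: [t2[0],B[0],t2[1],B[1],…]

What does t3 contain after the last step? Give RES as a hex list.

RES = [ 0xc6  0x45  0x7c  0x2c  0x88  0x35  0x88  0xc6 ]

  t0: 62 04 88 7c 7c 88 04 0d
  t1: 7c 88 88 d5 04 95 0d c6
  t2: c6 7c 88 88 d5 04 95 0d
  t3: c6 45 7c 2c 88 35 88 c6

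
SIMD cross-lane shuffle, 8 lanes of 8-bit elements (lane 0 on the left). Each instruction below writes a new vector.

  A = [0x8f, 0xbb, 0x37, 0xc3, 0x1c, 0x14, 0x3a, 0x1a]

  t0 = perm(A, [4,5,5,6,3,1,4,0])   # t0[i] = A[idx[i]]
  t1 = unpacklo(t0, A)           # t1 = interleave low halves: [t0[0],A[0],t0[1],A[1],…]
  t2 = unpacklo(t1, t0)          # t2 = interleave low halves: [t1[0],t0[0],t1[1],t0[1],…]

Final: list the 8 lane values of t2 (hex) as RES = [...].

→ t0 |1c|14|14|3a|c3|bb|1c|8f|
→ t1 |1c|8f|14|bb|14|37|3a|c3|
→ t2 |1c|1c|8f|14|14|14|bb|3a|

RES = [ 0x1c  0x1c  0x8f  0x14  0x14  0x14  0xbb  0x3a ]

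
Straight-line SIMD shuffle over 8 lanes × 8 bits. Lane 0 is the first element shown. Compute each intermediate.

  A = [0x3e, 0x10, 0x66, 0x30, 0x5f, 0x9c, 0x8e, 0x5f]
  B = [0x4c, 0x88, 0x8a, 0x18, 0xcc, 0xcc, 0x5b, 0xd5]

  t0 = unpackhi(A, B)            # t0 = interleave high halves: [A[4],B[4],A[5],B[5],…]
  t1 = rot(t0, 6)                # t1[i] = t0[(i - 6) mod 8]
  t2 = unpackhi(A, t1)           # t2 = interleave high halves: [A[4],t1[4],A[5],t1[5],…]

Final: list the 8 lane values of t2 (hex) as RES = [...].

RES = [0x5f, 0x5f, 0x9c, 0xd5, 0x8e, 0x5f, 0x5f, 0xcc]

→ t0 |5f|cc|9c|cc|8e|5b|5f|d5|
→ t1 |9c|cc|8e|5b|5f|d5|5f|cc|
→ t2 |5f|5f|9c|d5|8e|5f|5f|cc|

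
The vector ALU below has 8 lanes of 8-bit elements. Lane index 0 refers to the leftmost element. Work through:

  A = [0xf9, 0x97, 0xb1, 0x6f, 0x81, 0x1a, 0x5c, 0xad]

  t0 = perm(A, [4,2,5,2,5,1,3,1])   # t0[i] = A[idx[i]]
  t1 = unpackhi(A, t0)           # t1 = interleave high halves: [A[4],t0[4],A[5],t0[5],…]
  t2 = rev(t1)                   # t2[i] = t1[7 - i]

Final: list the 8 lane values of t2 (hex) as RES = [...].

→ t0 |81|b1|1a|b1|1a|97|6f|97|
→ t1 |81|1a|1a|97|5c|6f|ad|97|
→ t2 |97|ad|6f|5c|97|1a|1a|81|

RES = [ 0x97  0xad  0x6f  0x5c  0x97  0x1a  0x1a  0x81 ]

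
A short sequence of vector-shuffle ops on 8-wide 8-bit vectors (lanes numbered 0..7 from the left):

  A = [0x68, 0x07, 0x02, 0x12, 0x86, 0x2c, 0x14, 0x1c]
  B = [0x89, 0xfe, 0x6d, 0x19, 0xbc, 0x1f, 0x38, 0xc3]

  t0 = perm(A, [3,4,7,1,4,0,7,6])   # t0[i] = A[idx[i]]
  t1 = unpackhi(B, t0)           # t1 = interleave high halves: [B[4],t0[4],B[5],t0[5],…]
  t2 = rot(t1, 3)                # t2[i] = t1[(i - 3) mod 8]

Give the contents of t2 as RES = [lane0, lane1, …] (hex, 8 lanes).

t0 = [0x12, 0x86, 0x1c, 0x07, 0x86, 0x68, 0x1c, 0x14]
t1 = [0xbc, 0x86, 0x1f, 0x68, 0x38, 0x1c, 0xc3, 0x14]
t2 = [0x1c, 0xc3, 0x14, 0xbc, 0x86, 0x1f, 0x68, 0x38]

RES = [0x1c, 0xc3, 0x14, 0xbc, 0x86, 0x1f, 0x68, 0x38]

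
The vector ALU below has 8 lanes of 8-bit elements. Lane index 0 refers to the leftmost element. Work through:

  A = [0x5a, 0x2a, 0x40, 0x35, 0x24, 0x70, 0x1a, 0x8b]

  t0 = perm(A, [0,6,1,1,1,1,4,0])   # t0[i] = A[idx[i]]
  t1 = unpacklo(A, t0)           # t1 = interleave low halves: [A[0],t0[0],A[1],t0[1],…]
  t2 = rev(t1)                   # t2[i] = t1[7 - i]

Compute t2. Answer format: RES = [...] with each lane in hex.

RES = [ 0x2a  0x35  0x2a  0x40  0x1a  0x2a  0x5a  0x5a ]

→ t0 |5a|1a|2a|2a|2a|2a|24|5a|
→ t1 |5a|5a|2a|1a|40|2a|35|2a|
→ t2 |2a|35|2a|40|1a|2a|5a|5a|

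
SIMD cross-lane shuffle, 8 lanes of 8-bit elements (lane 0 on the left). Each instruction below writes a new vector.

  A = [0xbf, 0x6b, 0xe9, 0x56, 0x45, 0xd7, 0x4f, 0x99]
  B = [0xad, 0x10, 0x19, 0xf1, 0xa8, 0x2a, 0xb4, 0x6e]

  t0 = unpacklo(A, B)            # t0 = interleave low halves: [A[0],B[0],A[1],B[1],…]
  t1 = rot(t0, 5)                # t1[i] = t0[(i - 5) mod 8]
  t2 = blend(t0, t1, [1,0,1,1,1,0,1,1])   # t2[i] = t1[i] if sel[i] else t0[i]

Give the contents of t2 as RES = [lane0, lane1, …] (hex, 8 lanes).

  t0: bf ad 6b 10 e9 19 56 f1
  t1: 10 e9 19 56 f1 bf ad 6b
  t2: 10 ad 19 56 f1 19 ad 6b

RES = [ 0x10  0xad  0x19  0x56  0xf1  0x19  0xad  0x6b ]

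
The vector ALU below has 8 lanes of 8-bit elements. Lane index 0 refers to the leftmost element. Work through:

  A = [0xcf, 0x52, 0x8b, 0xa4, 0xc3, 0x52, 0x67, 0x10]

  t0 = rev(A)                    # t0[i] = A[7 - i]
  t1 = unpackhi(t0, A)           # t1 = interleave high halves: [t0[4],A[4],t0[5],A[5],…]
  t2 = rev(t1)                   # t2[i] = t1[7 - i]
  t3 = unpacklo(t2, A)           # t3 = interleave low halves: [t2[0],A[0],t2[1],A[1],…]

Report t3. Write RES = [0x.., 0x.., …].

RES = [ 0x10  0xcf  0xcf  0x52  0x67  0x8b  0x52  0xa4 ]

→ t0 |10|67|52|c3|a4|8b|52|cf|
→ t1 |a4|c3|8b|52|52|67|cf|10|
→ t2 |10|cf|67|52|52|8b|c3|a4|
→ t3 |10|cf|cf|52|67|8b|52|a4|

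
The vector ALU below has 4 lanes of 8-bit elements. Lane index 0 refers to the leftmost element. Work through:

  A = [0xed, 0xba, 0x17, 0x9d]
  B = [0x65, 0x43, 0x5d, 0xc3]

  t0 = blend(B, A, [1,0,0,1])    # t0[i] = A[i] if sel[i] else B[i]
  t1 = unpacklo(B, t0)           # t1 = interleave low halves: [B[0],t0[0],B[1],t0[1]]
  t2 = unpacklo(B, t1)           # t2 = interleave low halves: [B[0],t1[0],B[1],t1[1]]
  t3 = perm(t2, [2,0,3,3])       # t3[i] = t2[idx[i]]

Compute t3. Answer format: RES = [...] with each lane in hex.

RES = [0x43, 0x65, 0xed, 0xed]

→ t0 |ed|43|5d|9d|
→ t1 |65|ed|43|43|
→ t2 |65|65|43|ed|
→ t3 |43|65|ed|ed|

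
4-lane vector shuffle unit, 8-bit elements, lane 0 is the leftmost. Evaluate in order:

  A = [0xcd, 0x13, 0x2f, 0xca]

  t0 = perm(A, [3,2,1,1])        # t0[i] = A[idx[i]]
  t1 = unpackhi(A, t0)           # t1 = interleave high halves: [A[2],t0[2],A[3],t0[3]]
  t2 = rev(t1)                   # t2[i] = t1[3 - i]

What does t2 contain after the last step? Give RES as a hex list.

  t0: ca 2f 13 13
  t1: 2f 13 ca 13
  t2: 13 ca 13 2f

RES = [0x13, 0xca, 0x13, 0x2f]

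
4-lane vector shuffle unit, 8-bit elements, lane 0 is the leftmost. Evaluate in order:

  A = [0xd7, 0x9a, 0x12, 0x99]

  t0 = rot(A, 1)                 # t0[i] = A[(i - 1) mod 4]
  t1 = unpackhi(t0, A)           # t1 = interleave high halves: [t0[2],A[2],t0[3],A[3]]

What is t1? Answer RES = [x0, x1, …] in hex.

RES = [ 0x9a  0x12  0x12  0x99 ]

→ t0 |99|d7|9a|12|
→ t1 |9a|12|12|99|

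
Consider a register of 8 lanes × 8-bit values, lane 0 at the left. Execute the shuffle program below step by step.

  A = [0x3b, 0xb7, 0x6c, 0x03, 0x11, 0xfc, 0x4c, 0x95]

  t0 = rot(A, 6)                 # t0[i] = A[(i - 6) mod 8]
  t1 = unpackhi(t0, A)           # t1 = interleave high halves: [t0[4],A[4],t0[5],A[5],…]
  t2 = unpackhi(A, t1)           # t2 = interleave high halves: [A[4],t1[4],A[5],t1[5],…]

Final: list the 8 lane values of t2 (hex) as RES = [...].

RES = [ 0x11  0x3b  0xfc  0x4c  0x4c  0xb7  0x95  0x95 ]

→ t0 |6c|03|11|fc|4c|95|3b|b7|
→ t1 |4c|11|95|fc|3b|4c|b7|95|
→ t2 |11|3b|fc|4c|4c|b7|95|95|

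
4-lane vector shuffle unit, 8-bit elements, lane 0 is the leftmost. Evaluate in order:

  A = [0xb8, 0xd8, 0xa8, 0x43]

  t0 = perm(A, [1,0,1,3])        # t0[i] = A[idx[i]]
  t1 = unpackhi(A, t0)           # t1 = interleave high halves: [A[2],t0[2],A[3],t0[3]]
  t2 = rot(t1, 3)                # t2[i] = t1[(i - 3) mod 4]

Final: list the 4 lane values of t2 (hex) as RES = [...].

  t0: d8 b8 d8 43
  t1: a8 d8 43 43
  t2: d8 43 43 a8

RES = [ 0xd8  0x43  0x43  0xa8 ]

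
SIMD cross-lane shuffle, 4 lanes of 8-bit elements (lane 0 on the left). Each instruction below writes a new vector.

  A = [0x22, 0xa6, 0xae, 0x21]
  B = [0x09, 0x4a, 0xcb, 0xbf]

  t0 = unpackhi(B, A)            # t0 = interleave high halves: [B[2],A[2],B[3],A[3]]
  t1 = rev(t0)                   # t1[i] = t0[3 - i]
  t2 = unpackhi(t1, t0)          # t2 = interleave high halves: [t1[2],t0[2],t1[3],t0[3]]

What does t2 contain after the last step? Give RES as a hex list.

RES = [0xae, 0xbf, 0xcb, 0x21]

t0 = [0xcb, 0xae, 0xbf, 0x21]
t1 = [0x21, 0xbf, 0xae, 0xcb]
t2 = [0xae, 0xbf, 0xcb, 0x21]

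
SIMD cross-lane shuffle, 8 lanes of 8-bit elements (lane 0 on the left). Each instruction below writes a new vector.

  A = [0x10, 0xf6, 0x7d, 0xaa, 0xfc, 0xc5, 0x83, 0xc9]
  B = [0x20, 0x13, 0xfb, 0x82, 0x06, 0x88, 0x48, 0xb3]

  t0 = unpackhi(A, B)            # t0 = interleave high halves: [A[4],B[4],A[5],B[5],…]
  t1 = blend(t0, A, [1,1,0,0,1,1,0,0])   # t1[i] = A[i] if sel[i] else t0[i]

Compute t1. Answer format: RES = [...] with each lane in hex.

→ t0 |fc|06|c5|88|83|48|c9|b3|
→ t1 |10|f6|c5|88|fc|c5|c9|b3|

RES = [0x10, 0xf6, 0xc5, 0x88, 0xfc, 0xc5, 0xc9, 0xb3]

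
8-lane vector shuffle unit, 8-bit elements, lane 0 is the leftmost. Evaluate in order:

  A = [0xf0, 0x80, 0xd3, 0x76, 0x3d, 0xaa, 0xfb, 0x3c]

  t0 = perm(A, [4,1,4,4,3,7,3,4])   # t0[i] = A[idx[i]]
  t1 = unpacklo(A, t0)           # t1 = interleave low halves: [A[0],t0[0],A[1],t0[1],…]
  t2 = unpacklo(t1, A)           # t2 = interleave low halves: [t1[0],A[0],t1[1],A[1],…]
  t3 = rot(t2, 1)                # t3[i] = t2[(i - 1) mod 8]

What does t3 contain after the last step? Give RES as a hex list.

RES = [ 0x76  0xf0  0xf0  0x3d  0x80  0x80  0xd3  0x80 ]

  t0: 3d 80 3d 3d 76 3c 76 3d
  t1: f0 3d 80 80 d3 3d 76 3d
  t2: f0 f0 3d 80 80 d3 80 76
  t3: 76 f0 f0 3d 80 80 d3 80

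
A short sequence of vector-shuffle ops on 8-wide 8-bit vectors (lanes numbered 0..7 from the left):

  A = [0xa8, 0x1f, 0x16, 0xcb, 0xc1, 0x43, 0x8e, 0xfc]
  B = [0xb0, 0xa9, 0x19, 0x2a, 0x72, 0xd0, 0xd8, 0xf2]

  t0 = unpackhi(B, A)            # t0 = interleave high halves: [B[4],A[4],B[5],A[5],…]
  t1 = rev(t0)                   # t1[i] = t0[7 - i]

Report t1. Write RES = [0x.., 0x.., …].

  t0: 72 c1 d0 43 d8 8e f2 fc
  t1: fc f2 8e d8 43 d0 c1 72

RES = [ 0xfc  0xf2  0x8e  0xd8  0x43  0xd0  0xc1  0x72 ]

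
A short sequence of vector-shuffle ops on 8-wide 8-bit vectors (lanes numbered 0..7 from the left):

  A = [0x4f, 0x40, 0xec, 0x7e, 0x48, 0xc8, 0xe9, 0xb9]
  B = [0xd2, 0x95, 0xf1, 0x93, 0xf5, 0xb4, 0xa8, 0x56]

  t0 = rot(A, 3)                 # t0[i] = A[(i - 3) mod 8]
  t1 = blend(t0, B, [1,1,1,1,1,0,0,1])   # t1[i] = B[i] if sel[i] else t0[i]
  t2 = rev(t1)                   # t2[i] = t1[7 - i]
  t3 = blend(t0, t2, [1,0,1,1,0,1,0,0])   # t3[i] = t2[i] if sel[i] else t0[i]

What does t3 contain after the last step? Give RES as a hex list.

t0 = [0xc8, 0xe9, 0xb9, 0x4f, 0x40, 0xec, 0x7e, 0x48]
t1 = [0xd2, 0x95, 0xf1, 0x93, 0xf5, 0xec, 0x7e, 0x56]
t2 = [0x56, 0x7e, 0xec, 0xf5, 0x93, 0xf1, 0x95, 0xd2]
t3 = [0x56, 0xe9, 0xec, 0xf5, 0x40, 0xf1, 0x7e, 0x48]

RES = [ 0x56  0xe9  0xec  0xf5  0x40  0xf1  0x7e  0x48 ]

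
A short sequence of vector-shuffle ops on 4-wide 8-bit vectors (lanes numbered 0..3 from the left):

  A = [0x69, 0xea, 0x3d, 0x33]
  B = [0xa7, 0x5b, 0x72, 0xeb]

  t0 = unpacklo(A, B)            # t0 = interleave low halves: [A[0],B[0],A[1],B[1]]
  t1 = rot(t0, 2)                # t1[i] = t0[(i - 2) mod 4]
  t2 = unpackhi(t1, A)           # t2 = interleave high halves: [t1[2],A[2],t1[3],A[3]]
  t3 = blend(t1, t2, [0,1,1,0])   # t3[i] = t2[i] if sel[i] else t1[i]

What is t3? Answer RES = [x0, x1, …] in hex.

  t0: 69 a7 ea 5b
  t1: ea 5b 69 a7
  t2: 69 3d a7 33
  t3: ea 3d a7 a7

RES = [0xea, 0x3d, 0xa7, 0xa7]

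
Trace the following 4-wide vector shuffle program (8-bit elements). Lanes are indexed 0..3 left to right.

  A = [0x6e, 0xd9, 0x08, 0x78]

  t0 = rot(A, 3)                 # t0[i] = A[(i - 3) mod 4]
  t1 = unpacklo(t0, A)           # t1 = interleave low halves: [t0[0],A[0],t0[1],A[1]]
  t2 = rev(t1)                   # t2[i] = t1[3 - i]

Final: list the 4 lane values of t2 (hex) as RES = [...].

RES = [0xd9, 0x08, 0x6e, 0xd9]

  t0: d9 08 78 6e
  t1: d9 6e 08 d9
  t2: d9 08 6e d9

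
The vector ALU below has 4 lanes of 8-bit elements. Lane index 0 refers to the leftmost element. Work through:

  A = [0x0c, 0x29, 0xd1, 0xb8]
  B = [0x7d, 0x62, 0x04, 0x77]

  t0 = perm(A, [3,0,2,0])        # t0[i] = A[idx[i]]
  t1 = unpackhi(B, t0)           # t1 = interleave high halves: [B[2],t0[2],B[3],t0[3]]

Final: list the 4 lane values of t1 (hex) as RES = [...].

  t0: b8 0c d1 0c
  t1: 04 d1 77 0c

RES = [0x04, 0xd1, 0x77, 0x0c]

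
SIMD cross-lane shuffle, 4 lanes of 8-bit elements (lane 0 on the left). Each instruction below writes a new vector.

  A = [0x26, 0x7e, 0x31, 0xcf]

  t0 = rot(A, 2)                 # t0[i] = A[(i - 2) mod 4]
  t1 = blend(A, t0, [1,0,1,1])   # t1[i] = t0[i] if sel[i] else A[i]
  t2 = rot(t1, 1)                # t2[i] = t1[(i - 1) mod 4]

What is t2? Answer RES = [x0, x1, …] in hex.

  t0: 31 cf 26 7e
  t1: 31 7e 26 7e
  t2: 7e 31 7e 26

RES = [0x7e, 0x31, 0x7e, 0x26]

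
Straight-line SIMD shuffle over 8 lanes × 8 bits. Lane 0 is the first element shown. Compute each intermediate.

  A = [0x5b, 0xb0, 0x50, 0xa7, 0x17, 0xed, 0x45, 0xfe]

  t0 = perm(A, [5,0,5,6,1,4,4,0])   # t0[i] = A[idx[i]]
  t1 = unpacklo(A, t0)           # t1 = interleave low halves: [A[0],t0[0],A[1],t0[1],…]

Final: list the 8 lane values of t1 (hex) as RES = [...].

RES = [ 0x5b  0xed  0xb0  0x5b  0x50  0xed  0xa7  0x45 ]

→ t0 |ed|5b|ed|45|b0|17|17|5b|
→ t1 |5b|ed|b0|5b|50|ed|a7|45|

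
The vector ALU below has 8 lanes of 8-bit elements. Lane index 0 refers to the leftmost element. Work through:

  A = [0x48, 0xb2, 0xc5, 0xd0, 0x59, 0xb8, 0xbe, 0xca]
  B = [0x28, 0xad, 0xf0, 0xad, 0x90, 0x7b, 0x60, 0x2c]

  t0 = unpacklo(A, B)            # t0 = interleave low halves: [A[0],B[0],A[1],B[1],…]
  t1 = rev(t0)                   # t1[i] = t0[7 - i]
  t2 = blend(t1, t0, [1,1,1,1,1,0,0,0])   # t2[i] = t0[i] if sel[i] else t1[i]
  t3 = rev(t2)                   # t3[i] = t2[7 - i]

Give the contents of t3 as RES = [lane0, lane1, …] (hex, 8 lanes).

RES = [0x48, 0x28, 0xb2, 0xc5, 0xad, 0xb2, 0x28, 0x48]

  t0: 48 28 b2 ad c5 f0 d0 ad
  t1: ad d0 f0 c5 ad b2 28 48
  t2: 48 28 b2 ad c5 b2 28 48
  t3: 48 28 b2 c5 ad b2 28 48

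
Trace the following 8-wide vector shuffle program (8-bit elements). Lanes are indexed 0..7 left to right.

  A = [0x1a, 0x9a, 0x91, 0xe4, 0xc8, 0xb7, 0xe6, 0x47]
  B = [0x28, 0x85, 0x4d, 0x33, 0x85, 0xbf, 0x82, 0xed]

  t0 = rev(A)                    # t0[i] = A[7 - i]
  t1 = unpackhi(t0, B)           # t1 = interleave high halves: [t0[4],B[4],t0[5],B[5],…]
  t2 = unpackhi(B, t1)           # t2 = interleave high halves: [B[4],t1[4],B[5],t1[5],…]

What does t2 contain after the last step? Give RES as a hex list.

RES = [ 0x85  0x9a  0xbf  0x82  0x82  0x1a  0xed  0xed ]

→ t0 |47|e6|b7|c8|e4|91|9a|1a|
→ t1 |e4|85|91|bf|9a|82|1a|ed|
→ t2 |85|9a|bf|82|82|1a|ed|ed|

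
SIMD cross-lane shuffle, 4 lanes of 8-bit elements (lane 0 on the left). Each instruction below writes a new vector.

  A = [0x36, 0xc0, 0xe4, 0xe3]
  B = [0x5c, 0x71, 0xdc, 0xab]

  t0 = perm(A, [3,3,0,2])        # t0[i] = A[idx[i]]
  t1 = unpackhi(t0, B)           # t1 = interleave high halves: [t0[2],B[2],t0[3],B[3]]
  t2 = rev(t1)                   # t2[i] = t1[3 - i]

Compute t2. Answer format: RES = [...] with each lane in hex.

RES = [ 0xab  0xe4  0xdc  0x36 ]

  t0: e3 e3 36 e4
  t1: 36 dc e4 ab
  t2: ab e4 dc 36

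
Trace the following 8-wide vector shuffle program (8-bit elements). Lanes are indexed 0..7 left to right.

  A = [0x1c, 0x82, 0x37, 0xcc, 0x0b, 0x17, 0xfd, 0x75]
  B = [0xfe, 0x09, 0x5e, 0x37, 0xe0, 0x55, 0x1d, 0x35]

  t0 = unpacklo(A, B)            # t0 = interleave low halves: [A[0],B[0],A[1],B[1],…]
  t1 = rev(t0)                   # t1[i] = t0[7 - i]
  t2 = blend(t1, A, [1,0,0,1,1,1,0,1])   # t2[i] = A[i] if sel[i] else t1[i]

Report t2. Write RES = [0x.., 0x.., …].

→ t0 |1c|fe|82|09|37|5e|cc|37|
→ t1 |37|cc|5e|37|09|82|fe|1c|
→ t2 |1c|cc|5e|cc|0b|17|fe|75|

RES = [ 0x1c  0xcc  0x5e  0xcc  0x0b  0x17  0xfe  0x75 ]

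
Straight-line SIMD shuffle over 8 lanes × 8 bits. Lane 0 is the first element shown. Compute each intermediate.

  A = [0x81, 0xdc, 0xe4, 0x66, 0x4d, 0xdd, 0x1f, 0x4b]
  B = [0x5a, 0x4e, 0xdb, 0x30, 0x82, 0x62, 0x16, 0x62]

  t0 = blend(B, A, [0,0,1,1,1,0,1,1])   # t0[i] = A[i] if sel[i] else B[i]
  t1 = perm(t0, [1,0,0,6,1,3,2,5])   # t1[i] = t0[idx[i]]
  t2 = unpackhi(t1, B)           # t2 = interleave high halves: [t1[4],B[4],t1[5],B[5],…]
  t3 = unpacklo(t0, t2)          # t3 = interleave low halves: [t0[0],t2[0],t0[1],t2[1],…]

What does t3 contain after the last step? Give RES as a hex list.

t0 = [0x5a, 0x4e, 0xe4, 0x66, 0x4d, 0x62, 0x1f, 0x4b]
t1 = [0x4e, 0x5a, 0x5a, 0x1f, 0x4e, 0x66, 0xe4, 0x62]
t2 = [0x4e, 0x82, 0x66, 0x62, 0xe4, 0x16, 0x62, 0x62]
t3 = [0x5a, 0x4e, 0x4e, 0x82, 0xe4, 0x66, 0x66, 0x62]

RES = [ 0x5a  0x4e  0x4e  0x82  0xe4  0x66  0x66  0x62 ]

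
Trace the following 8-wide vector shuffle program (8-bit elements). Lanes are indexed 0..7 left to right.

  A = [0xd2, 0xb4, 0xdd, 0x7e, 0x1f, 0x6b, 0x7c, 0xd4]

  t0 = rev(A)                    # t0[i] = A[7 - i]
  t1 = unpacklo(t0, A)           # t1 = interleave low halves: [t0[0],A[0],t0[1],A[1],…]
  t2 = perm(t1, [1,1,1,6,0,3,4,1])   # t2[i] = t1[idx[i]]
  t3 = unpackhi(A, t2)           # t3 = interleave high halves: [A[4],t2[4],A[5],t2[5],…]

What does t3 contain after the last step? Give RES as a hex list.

RES = [ 0x1f  0xd4  0x6b  0xb4  0x7c  0x6b  0xd4  0xd2 ]

→ t0 |d4|7c|6b|1f|7e|dd|b4|d2|
→ t1 |d4|d2|7c|b4|6b|dd|1f|7e|
→ t2 |d2|d2|d2|1f|d4|b4|6b|d2|
→ t3 |1f|d4|6b|b4|7c|6b|d4|d2|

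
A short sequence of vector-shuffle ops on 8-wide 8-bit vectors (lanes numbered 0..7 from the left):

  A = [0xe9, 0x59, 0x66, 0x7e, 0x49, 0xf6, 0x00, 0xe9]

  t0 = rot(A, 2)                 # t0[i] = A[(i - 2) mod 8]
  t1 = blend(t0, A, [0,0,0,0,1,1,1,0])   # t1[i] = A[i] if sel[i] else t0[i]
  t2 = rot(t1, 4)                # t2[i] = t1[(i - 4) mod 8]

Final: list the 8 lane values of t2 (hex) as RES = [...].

  t0: 00 e9 e9 59 66 7e 49 f6
  t1: 00 e9 e9 59 49 f6 00 f6
  t2: 49 f6 00 f6 00 e9 e9 59

RES = [ 0x49  0xf6  0x00  0xf6  0x00  0xe9  0xe9  0x59 ]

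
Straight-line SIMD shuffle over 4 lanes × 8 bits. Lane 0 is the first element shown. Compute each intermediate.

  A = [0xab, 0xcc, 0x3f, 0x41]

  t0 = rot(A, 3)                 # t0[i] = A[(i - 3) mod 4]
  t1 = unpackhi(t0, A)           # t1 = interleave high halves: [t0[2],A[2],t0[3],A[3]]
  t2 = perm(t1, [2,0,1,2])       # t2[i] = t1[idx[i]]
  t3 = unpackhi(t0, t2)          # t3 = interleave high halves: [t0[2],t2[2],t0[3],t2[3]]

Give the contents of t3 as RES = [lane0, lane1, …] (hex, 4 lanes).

  t0: cc 3f 41 ab
  t1: 41 3f ab 41
  t2: ab 41 3f ab
  t3: 41 3f ab ab

RES = [0x41, 0x3f, 0xab, 0xab]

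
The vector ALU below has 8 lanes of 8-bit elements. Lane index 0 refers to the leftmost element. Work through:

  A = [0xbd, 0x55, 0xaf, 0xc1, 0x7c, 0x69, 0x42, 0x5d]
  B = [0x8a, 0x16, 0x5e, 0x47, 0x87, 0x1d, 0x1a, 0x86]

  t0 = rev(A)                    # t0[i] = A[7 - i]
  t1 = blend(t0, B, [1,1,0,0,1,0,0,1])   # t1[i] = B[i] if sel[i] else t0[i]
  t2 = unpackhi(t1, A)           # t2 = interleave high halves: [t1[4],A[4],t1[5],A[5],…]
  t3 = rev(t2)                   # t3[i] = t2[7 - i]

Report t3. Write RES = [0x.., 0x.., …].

RES = [ 0x5d  0x86  0x42  0x55  0x69  0xaf  0x7c  0x87 ]

→ t0 |5d|42|69|7c|c1|af|55|bd|
→ t1 |8a|16|69|7c|87|af|55|86|
→ t2 |87|7c|af|69|55|42|86|5d|
→ t3 |5d|86|42|55|69|af|7c|87|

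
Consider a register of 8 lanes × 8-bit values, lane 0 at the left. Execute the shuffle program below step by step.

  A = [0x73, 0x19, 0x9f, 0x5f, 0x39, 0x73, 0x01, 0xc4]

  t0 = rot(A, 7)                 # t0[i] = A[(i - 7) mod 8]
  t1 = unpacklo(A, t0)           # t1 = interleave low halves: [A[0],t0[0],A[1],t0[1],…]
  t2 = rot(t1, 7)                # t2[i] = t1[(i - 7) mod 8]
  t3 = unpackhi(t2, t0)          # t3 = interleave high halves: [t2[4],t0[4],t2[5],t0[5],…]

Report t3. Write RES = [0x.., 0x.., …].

  t0: 19 9f 5f 39 73 01 c4 73
  t1: 73 19 19 9f 9f 5f 5f 39
  t2: 19 19 9f 9f 5f 5f 39 73
  t3: 5f 73 5f 01 39 c4 73 73

RES = [ 0x5f  0x73  0x5f  0x01  0x39  0xc4  0x73  0x73 ]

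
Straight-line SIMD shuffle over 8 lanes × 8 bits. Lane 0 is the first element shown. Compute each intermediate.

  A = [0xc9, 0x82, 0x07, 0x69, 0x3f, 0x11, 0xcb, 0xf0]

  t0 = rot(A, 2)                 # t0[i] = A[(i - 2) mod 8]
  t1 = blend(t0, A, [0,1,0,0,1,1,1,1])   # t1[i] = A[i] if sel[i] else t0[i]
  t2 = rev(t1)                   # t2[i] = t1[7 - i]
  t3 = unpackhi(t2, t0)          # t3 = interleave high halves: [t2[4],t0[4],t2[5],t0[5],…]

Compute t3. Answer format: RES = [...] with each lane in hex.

RES = [0x82, 0x07, 0xc9, 0x69, 0x82, 0x3f, 0xcb, 0x11]

  t0: cb f0 c9 82 07 69 3f 11
  t1: cb 82 c9 82 3f 11 cb f0
  t2: f0 cb 11 3f 82 c9 82 cb
  t3: 82 07 c9 69 82 3f cb 11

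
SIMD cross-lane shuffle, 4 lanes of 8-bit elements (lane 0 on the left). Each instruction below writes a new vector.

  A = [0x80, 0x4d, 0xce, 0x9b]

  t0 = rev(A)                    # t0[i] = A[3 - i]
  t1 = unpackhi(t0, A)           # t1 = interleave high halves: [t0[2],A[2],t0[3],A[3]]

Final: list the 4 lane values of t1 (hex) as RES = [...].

  t0: 9b ce 4d 80
  t1: 4d ce 80 9b

RES = [0x4d, 0xce, 0x80, 0x9b]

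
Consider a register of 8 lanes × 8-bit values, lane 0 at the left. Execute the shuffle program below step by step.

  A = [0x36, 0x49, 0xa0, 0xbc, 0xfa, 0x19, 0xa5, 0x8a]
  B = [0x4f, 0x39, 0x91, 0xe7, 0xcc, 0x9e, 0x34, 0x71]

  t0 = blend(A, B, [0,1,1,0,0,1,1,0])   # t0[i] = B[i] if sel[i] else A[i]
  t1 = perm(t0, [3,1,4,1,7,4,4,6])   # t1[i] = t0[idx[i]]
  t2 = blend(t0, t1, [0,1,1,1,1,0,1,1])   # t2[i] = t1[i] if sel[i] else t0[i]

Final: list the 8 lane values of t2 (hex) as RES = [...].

→ t0 |36|39|91|bc|fa|9e|34|8a|
→ t1 |bc|39|fa|39|8a|fa|fa|34|
→ t2 |36|39|fa|39|8a|9e|fa|34|

RES = [ 0x36  0x39  0xfa  0x39  0x8a  0x9e  0xfa  0x34 ]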